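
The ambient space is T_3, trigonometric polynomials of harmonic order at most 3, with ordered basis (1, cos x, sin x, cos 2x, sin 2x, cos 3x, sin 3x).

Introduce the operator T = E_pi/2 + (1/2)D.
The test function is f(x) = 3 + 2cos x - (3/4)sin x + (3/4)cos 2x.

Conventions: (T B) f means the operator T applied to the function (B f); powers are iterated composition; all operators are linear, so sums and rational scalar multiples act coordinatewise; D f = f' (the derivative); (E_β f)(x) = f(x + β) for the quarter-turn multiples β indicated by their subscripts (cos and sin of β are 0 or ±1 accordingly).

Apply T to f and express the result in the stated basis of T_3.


the image equals g(x) = 3 - (9/8)cos x - 3sin x - (3/4)cos 2x - (3/4)sin 2x

E_pi/2 f = 3 - (3/4)cos x - 2sin x - (3/4)cos 2x
D f = -(3/4)cos x - 2sin x - (3/2)sin 2x
((1/2)D) f = -(3/8)cos x - sin x - (3/4)sin 2x
(E_pi/2 + (1/2)D) f = 3 - (9/8)cos x - 3sin x - (3/4)cos 2x - (3/4)sin 2x


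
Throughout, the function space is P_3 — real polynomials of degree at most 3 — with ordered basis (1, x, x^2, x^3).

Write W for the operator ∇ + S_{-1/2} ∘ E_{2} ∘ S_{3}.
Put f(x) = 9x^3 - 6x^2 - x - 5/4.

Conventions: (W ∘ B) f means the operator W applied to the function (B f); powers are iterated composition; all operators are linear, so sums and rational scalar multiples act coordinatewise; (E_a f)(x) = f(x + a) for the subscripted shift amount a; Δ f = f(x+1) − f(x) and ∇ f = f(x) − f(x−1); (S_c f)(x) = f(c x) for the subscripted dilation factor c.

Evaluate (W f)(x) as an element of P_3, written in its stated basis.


the image equals g(x) = -(243/8)x^3 + 378x^2 - (2775/2)x + 6939/4

∇ f = 27x^2 - 39x + 14
S_{3} f = 243x^3 - 54x^2 - 3x - 5/4
E_{2} S_{3} f = 243x^3 + 1404x^2 + 2697x + 6883/4
S_{-1/2} E_{2} S_{3} f = -(243/8)x^3 + 351x^2 - (2697/2)x + 6883/4
(∇ + S_{-1/2} ∘ E_{2} ∘ S_{3}) f = -(243/8)x^3 + 378x^2 - (2775/2)x + 6939/4


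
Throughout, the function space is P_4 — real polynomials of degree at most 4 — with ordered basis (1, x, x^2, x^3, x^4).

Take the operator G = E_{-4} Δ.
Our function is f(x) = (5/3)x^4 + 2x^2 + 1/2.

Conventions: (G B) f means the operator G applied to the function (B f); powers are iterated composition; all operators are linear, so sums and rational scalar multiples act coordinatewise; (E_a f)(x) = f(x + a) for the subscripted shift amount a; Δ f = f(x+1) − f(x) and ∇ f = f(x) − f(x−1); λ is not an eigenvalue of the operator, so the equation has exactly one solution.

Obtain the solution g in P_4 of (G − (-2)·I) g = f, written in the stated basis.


write g with unknown coordinates in the stated basis and equate coefficients in (G − (-2)·I) g = f
solving from the highest basis element down gives g = (5/6)x^4 - (5/3)x^3 + 21x^2 - (601/6)x + 2731/12
check: G g = (10/3)x^3 - 40x^2 + (601/3)x - 1364/3
so G g − (-2)·g = (5/3)x^4 + 2x^2 + 1/2 = f ✓

the image equals g(x) = (5/6)x^4 - (5/3)x^3 + 21x^2 - (601/6)x + 2731/12


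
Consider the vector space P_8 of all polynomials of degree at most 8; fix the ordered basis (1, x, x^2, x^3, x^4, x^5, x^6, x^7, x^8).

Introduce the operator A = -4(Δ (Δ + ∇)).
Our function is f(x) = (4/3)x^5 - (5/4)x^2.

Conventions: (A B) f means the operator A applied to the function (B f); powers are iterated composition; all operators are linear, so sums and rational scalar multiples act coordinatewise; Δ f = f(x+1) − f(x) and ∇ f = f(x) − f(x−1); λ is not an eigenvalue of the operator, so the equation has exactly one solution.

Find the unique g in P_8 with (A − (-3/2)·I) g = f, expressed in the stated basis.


write g with unknown coordinates in the stated basis and equate coefficients in (A − (-3/2)·I) g = f
solving from the highest basis element down gives g = (8/9)x^5 + (2560/27)x^3 + (2545/18)x^2 + (87040/27)x + 83600/27
check: A g = -(1280/9)x^3 - (640/3)x^2 - (43520/9)x - 41800/9
so A g − (-3/2)·g = (4/3)x^5 - (5/4)x^2 = f ✓

g(x) = (8/9)x^5 + (2560/27)x^3 + (2545/18)x^2 + (87040/27)x + 83600/27


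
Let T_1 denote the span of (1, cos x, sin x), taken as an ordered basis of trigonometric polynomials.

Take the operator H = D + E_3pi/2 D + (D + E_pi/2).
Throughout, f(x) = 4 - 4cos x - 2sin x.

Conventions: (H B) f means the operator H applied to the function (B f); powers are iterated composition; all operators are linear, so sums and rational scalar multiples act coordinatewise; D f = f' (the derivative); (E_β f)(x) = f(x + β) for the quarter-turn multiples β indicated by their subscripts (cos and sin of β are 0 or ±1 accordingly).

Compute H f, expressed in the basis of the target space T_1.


the image equals g(x) = 4 - 10cos x + 10sin x

D f = -2cos x + 4sin x
D f = -2cos x + 4sin x
E_3pi/2 D f = -4cos x - 2sin x
D f = -2cos x + 4sin x
E_pi/2 f = 4 - 2cos x + 4sin x
(D + E_pi/2) f = 4 - 4cos x + 8sin x
(D + E_3pi/2 D + (D + E_pi/2)) f = 4 - 10cos x + 10sin x


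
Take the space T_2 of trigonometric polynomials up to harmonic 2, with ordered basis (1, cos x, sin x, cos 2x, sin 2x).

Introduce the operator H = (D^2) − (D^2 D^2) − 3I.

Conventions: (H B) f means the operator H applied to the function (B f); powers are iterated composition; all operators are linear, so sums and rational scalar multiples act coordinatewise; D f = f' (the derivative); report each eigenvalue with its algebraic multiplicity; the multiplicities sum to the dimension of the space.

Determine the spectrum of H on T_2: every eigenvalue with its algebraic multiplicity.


image of 1: -3
image of cos x: -5cos x
image of sin x: -5sin x
image of cos 2x: -23cos 2x
image of sin 2x: -23sin 2x
the matrix is diagonal; its diagonal is (-3, -5, -5, -23, -23)
for a triangular matrix the eigenvalues are the diagonal entries, with algebraic multiplicity their repetition count

λ = -23 (multiplicity 2), λ = -5 (multiplicity 2), λ = -3 (multiplicity 1)


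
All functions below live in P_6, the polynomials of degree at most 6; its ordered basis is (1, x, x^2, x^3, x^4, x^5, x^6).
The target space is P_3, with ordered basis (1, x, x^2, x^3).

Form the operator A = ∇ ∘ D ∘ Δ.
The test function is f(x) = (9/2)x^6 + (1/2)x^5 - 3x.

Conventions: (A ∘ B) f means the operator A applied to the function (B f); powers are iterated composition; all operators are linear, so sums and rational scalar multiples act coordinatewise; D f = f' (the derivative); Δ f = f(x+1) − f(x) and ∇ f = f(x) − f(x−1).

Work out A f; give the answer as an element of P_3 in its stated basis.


Δ f = 27x^5 + 70x^4 + 95x^3 + (145/2)x^2 + (59/2)x + 2
D Δ f = 135x^4 + 280x^3 + 285x^2 + 145x + 59/2
∇ D Δ f = 540x^3 + 30x^2 + 270x + 5

the image equals g(x) = 540x^3 + 30x^2 + 270x + 5


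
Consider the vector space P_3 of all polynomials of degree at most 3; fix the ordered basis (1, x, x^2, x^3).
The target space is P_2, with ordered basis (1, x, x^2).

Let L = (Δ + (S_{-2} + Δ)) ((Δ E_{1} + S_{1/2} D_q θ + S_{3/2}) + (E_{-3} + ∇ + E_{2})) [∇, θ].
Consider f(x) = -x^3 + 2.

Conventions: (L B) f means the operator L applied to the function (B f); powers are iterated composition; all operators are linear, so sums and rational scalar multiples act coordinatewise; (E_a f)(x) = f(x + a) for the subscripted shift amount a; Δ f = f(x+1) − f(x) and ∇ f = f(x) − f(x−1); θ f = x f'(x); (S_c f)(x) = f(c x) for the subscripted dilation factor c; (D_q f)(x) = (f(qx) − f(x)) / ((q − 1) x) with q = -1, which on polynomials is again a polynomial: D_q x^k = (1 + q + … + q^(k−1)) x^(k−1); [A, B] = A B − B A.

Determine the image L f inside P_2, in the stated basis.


g(x) = -51x^2 - 81x - 75/2

θ f = -3x^3
∇ θ f = -9x^2 + 9x - 3
∇ f = -3x^2 + 3x - 1
θ ∇ f = -6x^2 + 3x
[∇, θ] f = -3x^2 + 6x - 3
E_{1} [∇, θ] f = -3x^2
Δ E_{1} [∇, θ] f = -6x - 3
θ [∇, θ] f = -6x^2 + 6x
D_q θ [∇, θ] f = 6
S_{1/2} D_q θ [∇, θ] f = 6
S_{3/2} [∇, θ] f = -(27/4)x^2 + 9x - 3
(Δ E_{1} + S_{1/2} D_q θ + S_{3/2}) [∇, θ] f = -(27/4)x^2 + 3x
E_{-3} [∇, θ] f = -3x^2 + 24x - 48
∇ [∇, θ] f = -6x + 9
E_{2} [∇, θ] f = -3x^2 - 6x - 3
(E_{-3} + ∇ + E_{2}) [∇, θ] f = -6x^2 + 12x - 42
((Δ E_{1} + S_{1/2} D_q θ + S_{3/2}) + (E_{-3} + ∇ + E_{2})) [∇, θ] f = -(51/4)x^2 + 15x - 42
Δ ((Δ E_{1} + S_{1/2} D_q θ + S_{3/2}) + (E_{-3} + ∇ + E_{2})) [∇, θ] f = -(51/2)x + 9/4
S_{-2} ((Δ E_{1} + S_{1/2} D_q θ + S_{3/2}) + (E_{-3} + ∇ + E_{2})) [∇, θ] f = -51x^2 - 30x - 42
Δ ((Δ E_{1} + S_{1/2} D_q θ + S_{3/2}) + (E_{-3} + ∇ + E_{2})) [∇, θ] f = -(51/2)x + 9/4
(S_{-2} + Δ) ((Δ E_{1} + S_{1/2} D_q θ + S_{3/2}) + (E_{-3} + ∇ + E_{2})) [∇, θ] f = -51x^2 - (111/2)x - 159/4
(Δ + (S_{-2} + Δ)) ((Δ E_{1} + S_{1/2} D_q θ + S_{3/2}) + (E_{-3} + ∇ + E_{2})) [∇, θ] f = -51x^2 - 81x - 75/2


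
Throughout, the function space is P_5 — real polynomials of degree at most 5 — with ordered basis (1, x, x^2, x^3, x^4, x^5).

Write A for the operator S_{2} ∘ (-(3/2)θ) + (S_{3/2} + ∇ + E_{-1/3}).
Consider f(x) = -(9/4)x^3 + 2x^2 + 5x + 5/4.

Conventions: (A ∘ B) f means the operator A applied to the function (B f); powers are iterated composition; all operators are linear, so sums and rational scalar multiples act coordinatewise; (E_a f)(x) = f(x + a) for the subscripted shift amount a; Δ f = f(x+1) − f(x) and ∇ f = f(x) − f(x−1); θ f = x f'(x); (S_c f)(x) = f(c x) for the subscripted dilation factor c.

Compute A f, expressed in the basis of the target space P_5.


θ f = -(27/4)x^3 + 4x^2 + 5x
(-(3/2)θ) f = (81/8)x^3 - 6x^2 - (15/2)x
S_{2} (-(3/2)θ) f = 81x^3 - 24x^2 - 15x
S_{3/2} f = -(243/32)x^3 + (9/2)x^2 + (15/2)x + 5/4
∇ f = -(27/4)x^2 + (43/4)x + 3/4
E_{-1/3} f = -(9/4)x^3 + (17/4)x^2 + (35/12)x - 1/9
(S_{3/2} + ∇ + E_{-1/3}) f = -(315/32)x^3 + 2x^2 + (127/6)x + 17/9
(S_{2} ∘ (-(3/2)θ) + (S_{3/2} + ∇ + E_{-1/3})) f = (2277/32)x^3 - 22x^2 + (37/6)x + 17/9

g(x) = (2277/32)x^3 - 22x^2 + (37/6)x + 17/9


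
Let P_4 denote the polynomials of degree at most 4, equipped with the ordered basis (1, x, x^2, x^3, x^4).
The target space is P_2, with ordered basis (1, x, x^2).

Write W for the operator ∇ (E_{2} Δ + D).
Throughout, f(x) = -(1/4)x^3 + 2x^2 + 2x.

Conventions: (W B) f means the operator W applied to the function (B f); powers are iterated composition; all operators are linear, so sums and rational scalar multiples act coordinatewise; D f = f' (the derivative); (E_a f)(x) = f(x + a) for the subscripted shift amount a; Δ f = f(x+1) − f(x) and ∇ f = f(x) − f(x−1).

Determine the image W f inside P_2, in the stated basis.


Δ f = -(3/4)x^2 + (13/4)x + 15/4
E_{2} Δ f = -(3/4)x^2 + (1/4)x + 29/4
D f = -(3/4)x^2 + 4x + 2
(E_{2} Δ + D) f = -(3/2)x^2 + (17/4)x + 37/4
∇ (E_{2} Δ + D) f = -3x + 23/4

the image equals g(x) = -3x + 23/4


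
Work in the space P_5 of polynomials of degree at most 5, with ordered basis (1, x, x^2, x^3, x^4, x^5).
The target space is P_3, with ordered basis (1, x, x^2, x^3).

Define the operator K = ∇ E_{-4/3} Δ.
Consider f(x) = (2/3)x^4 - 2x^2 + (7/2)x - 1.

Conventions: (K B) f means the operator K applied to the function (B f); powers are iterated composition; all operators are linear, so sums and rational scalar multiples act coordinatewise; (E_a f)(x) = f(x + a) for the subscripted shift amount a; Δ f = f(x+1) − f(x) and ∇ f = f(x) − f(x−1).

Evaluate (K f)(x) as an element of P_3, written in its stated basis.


g(x) = 8x^2 - (64/3)x + 104/9

Δ f = (8/3)x^3 + 4x^2 - (4/3)x + 13/6
E_{-4/3} Δ f = (8/3)x^3 - (20/3)x^2 + (20/9)x + 767/162
∇ E_{-4/3} Δ f = 8x^2 - (64/3)x + 104/9


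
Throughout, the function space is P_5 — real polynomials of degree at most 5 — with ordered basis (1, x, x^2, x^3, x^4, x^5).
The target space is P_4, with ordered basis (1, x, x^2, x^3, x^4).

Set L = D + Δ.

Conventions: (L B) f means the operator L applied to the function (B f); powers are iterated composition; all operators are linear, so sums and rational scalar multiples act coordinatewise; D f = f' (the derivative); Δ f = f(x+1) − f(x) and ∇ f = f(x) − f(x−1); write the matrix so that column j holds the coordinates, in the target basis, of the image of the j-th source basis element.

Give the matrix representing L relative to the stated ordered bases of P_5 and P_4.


the matrix is [[0, 2, 1, 1, 1, 1]; [0, 0, 4, 3, 4, 5]; [0, 0, 0, 6, 6, 10]; [0, 0, 0, 0, 8, 10]; [0, 0, 0, 0, 0, 10]] (rows listed top to bottom)

image of 1: 0
image of x: 2
image of x^2: 4x + 1
image of x^3: 6x^2 + 3x + 1
image of x^4: 8x^3 + 6x^2 + 4x + 1
image of x^5: 10x^4 + 10x^3 + 10x^2 + 5x + 1
each image's coordinates form column j of the matrix


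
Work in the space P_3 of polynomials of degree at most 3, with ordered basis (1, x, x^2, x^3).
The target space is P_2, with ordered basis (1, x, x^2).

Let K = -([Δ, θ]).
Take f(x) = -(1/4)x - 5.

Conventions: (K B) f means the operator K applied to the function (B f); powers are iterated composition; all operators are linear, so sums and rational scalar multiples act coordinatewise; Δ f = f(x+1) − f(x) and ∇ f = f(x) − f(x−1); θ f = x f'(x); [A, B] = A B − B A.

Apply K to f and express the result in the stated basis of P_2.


the result is g(x) = 1/4

θ f = -(1/4)x
Δ θ f = -1/4
Δ f = -1/4
θ Δ f = 0
[Δ, θ] f = -1/4
(-([Δ, θ])) f = 1/4


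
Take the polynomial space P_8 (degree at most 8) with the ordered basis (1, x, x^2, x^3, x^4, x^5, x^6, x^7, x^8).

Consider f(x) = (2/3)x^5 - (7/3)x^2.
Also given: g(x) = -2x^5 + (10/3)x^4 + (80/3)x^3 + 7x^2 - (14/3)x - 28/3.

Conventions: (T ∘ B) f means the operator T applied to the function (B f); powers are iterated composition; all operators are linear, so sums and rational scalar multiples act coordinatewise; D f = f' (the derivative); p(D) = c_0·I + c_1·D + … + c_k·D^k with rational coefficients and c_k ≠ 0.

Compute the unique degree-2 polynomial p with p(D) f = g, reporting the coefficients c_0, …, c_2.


D^0 f = (2/3)x^5 - (7/3)x^2
D^1 f = (10/3)x^4 - (14/3)x
D^2 f = (40/3)x^3 - 14/3
matching coefficients of g against c_0 f + c_1 Df + … from the top degree down determines the c_i
solution: c_0 = -3, c_1 = 1, c_2 = 2

c_0 = -3, c_1 = 1, c_2 = 2


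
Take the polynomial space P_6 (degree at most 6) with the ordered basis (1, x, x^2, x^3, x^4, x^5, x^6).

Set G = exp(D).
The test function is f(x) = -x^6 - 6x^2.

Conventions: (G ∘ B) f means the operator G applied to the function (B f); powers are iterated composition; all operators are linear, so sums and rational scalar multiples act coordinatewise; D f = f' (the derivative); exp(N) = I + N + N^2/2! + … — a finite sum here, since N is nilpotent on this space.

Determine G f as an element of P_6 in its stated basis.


order-1 term: -6x^5 - 12x
order-2 term: -15x^4 - 6
order-3 term: -20x^3
order-4 term: -15x^2
order-5 term: -6x
order-6 term: -1
the series for exp(D) f terminates at order 6
exp(D) f = -x^6 - 6x^5 - 15x^4 - 20x^3 - 21x^2 - 18x - 7

the result is g(x) = -x^6 - 6x^5 - 15x^4 - 20x^3 - 21x^2 - 18x - 7


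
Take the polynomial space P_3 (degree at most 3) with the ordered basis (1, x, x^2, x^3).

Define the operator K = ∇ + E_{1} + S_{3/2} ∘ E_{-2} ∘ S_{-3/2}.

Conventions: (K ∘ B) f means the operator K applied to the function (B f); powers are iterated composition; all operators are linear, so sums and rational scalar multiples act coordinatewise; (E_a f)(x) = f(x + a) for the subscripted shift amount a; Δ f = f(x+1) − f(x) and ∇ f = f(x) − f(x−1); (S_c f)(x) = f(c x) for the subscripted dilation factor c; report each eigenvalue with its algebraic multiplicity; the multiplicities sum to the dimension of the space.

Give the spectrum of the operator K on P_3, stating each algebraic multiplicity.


image of 1: 2
image of x: -(5/4)x + 5
image of x^2: (97/16)x^2 - (19/2)x + 9
image of x^3: -(665/64)x^3 + (825/16)x^2 - (243/4)x + 29
the matrix is upper triangular; its diagonal is (2, -5/4, 97/16, -665/64)
for a triangular matrix the eigenvalues are the diagonal entries, with algebraic multiplicity their repetition count

λ = -665/64 (multiplicity 1), λ = -5/4 (multiplicity 1), λ = 2 (multiplicity 1), λ = 97/16 (multiplicity 1)


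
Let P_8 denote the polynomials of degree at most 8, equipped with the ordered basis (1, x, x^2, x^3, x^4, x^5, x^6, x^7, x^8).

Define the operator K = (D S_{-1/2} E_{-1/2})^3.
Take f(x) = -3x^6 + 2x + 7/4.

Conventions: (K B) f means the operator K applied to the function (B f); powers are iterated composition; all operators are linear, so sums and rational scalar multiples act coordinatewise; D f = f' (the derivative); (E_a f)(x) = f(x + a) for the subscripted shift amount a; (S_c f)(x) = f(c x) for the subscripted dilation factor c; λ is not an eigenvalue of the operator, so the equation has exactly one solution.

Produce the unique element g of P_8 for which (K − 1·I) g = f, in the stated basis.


the image equals g(x) = 3x^6 - (45/4096)x^3 - (405/4096)x^2 - (9407/4096)x - 268391/131072

write g with unknown coordinates in the stated basis and equate coefficients in (K − 1·I) g = f
solving from the highest basis element down gives g = 3x^6 - (45/4096)x^3 - (405/4096)x^2 - (9407/4096)x - 268391/131072
check: K g = -(45/4096)x^3 - (405/4096)x^2 - (1215/4096)x - 39015/131072
so K g − 1·g = -3x^6 + 2x + 7/4 = f ✓


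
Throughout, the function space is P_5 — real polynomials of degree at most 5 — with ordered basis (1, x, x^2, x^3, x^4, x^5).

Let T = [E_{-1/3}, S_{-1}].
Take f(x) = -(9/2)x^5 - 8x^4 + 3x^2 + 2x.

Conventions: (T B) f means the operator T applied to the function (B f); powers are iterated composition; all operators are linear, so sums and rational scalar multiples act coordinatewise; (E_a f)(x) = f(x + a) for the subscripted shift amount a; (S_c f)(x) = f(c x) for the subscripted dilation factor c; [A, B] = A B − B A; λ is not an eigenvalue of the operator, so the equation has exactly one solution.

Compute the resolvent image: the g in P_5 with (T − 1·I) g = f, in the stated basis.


the image equals g(x) = (9/2)x^5 + 23x^4 - (184/3)x^3 - (367/3)x^2 + (4166/27)x + 7967/81

write g with unknown coordinates in the stated basis and equate coefficients in (T − 1·I) g = f
solving from the highest basis element down gives g = (9/2)x^5 + 23x^4 - (184/3)x^3 - (367/3)x^2 + (4166/27)x + 7967/81
check: T g = 15x^4 - (184/3)x^3 - (358/3)x^2 + (4220/27)x + 7967/81
so T g − 1·g = -(9/2)x^5 - 8x^4 + 3x^2 + 2x = f ✓


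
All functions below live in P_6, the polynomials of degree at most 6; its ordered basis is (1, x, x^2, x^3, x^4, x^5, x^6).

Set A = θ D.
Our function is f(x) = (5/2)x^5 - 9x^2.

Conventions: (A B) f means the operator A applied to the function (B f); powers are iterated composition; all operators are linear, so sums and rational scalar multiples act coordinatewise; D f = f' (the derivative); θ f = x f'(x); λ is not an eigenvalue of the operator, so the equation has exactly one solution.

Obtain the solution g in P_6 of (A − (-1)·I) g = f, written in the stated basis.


write g with unknown coordinates in the stated basis and equate coefficients in (A − (-1)·I) g = f
solving from the highest basis element down gives g = (5/2)x^5 - 50x^4 + 600x^3 - 3609x^2 + 7218x
check: A g = 50x^4 - 600x^3 + 3600x^2 - 7218x
so A g − (-1)·g = (5/2)x^5 - 9x^2 = f ✓

the image equals g(x) = (5/2)x^5 - 50x^4 + 600x^3 - 3609x^2 + 7218x


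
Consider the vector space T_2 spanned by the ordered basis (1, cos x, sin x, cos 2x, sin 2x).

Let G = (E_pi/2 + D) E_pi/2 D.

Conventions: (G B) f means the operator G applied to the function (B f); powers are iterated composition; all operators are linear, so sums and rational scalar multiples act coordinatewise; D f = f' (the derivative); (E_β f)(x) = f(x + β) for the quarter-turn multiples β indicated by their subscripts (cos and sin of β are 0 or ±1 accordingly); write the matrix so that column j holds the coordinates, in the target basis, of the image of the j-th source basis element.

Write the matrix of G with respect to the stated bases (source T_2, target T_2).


image of 1: 0
image of cos x: 2sin x
image of sin x: -2cos x
image of cos 2x: 4cos 2x - 2sin 2x
image of sin 2x: 2cos 2x + 4sin 2x
each image's coordinates form column j of the matrix

the matrix is [[0, 0, 0, 0, 0]; [0, 0, -2, 0, 0]; [0, 2, 0, 0, 0]; [0, 0, 0, 4, 2]; [0, 0, 0, -2, 4]] (rows listed top to bottom)


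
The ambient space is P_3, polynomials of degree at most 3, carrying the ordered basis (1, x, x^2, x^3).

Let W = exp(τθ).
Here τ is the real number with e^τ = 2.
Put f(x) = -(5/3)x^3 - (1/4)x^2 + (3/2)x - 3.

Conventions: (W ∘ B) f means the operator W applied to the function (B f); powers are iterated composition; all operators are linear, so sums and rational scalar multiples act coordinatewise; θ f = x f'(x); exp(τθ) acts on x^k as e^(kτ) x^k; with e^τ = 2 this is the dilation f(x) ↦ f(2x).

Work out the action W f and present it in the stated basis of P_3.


exp(τθ) x^k = e^(kτ) x^k; with e^τ = 2 this sends x^k to 2^k x^k
x ↦ 2 x
x^2 ↦ 4 x^2
x^3 ↦ 8 x^3
applying this coordinatewise to f: exp(τθ) f = -(40/3)x^3 - x^2 + 3x - 3

the result is g(x) = -(40/3)x^3 - x^2 + 3x - 3


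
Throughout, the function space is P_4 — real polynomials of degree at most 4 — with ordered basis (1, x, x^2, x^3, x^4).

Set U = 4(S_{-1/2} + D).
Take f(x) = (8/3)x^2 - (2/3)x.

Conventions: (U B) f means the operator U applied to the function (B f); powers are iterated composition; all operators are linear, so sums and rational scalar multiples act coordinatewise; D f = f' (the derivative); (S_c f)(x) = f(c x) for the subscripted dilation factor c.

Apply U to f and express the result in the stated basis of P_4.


S_{-1/2} f = (2/3)x^2 + (1/3)x
D f = (16/3)x - 2/3
(S_{-1/2} + D) f = (2/3)x^2 + (17/3)x - 2/3
(4(S_{-1/2} + D)) f = (8/3)x^2 + (68/3)x - 8/3

the image equals g(x) = (8/3)x^2 + (68/3)x - 8/3


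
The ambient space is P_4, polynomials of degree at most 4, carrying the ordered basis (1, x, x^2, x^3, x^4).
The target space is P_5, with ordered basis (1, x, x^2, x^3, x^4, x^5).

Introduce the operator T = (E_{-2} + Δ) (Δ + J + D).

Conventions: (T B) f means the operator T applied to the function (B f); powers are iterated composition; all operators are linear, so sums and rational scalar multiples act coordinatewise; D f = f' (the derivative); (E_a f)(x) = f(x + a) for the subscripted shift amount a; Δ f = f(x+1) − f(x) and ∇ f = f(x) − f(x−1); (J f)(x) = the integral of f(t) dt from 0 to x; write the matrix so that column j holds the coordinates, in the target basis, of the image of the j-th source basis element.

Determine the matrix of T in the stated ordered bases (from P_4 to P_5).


image of 1: x - 1
image of x: (1/2)x^2 - x + 9/2
image of x^2: (1/3)x^3 - x^2 + 9x - 16/3
image of x^3: (1/4)x^4 - x^3 + (27/2)x^2 - 16x + 129/4
image of x^4: (1/5)x^5 - x^4 + 18x^3 - 32x^2 + 129x - 176/5
each image's coordinates form column j of the matrix

the matrix is [[-1, 9/2, -16/3, 129/4, -176/5]; [1, -1, 9, -16, 129]; [0, 1/2, -1, 27/2, -32]; [0, 0, 1/3, -1, 18]; [0, 0, 0, 1/4, -1]; [0, 0, 0, 0, 1/5]] (rows listed top to bottom)


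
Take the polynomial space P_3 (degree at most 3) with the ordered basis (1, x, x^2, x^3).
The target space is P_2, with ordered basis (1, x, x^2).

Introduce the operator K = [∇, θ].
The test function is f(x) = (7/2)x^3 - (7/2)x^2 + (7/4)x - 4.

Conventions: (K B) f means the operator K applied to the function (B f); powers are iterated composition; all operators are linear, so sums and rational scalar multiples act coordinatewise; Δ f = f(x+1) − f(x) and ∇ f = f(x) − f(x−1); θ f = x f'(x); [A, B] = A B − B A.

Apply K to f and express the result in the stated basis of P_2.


the result is g(x) = (21/2)x^2 - 28x + 77/4

θ f = (21/2)x^3 - 7x^2 + (7/4)x
∇ θ f = (63/2)x^2 - (91/2)x + 77/4
∇ f = (21/2)x^2 - (35/2)x + 35/4
θ ∇ f = 21x^2 - (35/2)x
[∇, θ] f = (21/2)x^2 - 28x + 77/4


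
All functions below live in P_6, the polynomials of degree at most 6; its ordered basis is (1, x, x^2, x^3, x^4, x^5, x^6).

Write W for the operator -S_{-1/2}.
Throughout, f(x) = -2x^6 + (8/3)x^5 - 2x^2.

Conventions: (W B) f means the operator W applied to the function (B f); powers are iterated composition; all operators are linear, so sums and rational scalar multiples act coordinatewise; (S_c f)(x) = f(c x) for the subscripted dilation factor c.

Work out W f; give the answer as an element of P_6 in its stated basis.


S_{-1/2} f = -(1/32)x^6 - (1/12)x^5 - (1/2)x^2
(-S_{-1/2}) f = (1/32)x^6 + (1/12)x^5 + (1/2)x^2

the image equals g(x) = (1/32)x^6 + (1/12)x^5 + (1/2)x^2


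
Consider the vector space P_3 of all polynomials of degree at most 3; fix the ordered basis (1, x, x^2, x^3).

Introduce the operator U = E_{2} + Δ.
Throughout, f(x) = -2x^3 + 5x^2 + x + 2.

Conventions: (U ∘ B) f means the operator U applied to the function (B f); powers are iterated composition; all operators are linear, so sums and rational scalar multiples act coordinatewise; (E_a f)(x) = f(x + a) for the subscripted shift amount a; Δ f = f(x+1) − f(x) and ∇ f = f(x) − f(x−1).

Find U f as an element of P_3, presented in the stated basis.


E_{2} f = -2x^3 - 7x^2 - 3x + 8
Δ f = -6x^2 + 4x + 4
(E_{2} + Δ) f = -2x^3 - 13x^2 + x + 12

the result is g(x) = -2x^3 - 13x^2 + x + 12


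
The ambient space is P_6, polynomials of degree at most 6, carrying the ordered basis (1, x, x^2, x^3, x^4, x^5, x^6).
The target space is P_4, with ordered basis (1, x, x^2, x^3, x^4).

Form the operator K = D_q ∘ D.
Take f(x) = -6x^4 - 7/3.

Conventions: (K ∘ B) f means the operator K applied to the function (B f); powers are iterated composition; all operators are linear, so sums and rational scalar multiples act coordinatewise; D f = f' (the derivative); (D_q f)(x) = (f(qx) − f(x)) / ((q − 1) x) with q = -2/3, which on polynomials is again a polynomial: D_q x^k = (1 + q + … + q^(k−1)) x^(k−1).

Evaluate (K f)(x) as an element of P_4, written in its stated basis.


D f = -24x^3
D_q D f = -(56/3)x^2

g(x) = -(56/3)x^2


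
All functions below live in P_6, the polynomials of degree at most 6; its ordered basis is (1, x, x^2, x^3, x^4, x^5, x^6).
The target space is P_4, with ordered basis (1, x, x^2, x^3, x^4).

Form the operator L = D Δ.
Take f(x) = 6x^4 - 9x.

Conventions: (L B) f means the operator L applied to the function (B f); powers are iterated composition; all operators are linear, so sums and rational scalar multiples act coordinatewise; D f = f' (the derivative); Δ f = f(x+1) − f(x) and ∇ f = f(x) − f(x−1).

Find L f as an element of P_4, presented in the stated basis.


Δ f = 24x^3 + 36x^2 + 24x - 3
D Δ f = 72x^2 + 72x + 24

the result is g(x) = 72x^2 + 72x + 24


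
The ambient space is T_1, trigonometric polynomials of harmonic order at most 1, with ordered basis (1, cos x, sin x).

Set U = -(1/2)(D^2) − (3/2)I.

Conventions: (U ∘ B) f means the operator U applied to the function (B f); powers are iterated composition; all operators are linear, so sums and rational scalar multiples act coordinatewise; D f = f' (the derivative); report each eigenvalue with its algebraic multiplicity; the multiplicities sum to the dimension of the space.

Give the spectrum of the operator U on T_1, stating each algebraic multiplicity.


λ = -3/2 (multiplicity 1), λ = -1 (multiplicity 2)

image of 1: -3/2
image of cos x: -cos x
image of sin x: -sin x
the matrix is diagonal; its diagonal is (-3/2, -1, -1)
for a triangular matrix the eigenvalues are the diagonal entries, with algebraic multiplicity their repetition count


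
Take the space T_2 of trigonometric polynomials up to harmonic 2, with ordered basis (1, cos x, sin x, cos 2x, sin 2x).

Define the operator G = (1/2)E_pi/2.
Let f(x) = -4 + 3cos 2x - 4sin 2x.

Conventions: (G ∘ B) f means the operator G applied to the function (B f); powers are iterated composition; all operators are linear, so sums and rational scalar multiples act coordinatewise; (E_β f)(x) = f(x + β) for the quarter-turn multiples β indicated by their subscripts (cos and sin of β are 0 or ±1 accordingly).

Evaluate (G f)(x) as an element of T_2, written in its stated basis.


the image equals g(x) = -2 - (3/2)cos 2x + 2sin 2x

E_pi/2 f = -4 - 3cos 2x + 4sin 2x
((1/2)E_pi/2) f = -2 - (3/2)cos 2x + 2sin 2x


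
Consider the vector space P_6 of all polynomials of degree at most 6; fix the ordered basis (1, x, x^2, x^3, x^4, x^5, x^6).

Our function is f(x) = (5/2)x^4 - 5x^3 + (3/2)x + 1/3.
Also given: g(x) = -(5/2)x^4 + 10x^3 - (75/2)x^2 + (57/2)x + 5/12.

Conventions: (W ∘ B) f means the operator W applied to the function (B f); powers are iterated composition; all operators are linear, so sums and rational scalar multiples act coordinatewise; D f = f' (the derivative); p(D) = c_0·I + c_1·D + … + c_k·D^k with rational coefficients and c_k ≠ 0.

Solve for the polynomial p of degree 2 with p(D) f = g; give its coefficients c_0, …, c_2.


p(D) = -I + (1/2)·D − D^2, i.e. c_0 = -1, c_1 = 1/2, c_2 = -1

D^0 f = (5/2)x^4 - 5x^3 + (3/2)x + 1/3
D^1 f = 10x^3 - 15x^2 + 3/2
D^2 f = 30x^2 - 30x
matching coefficients of g against c_0 f + c_1 Df + … from the top degree down determines the c_i
solution: c_0 = -1, c_1 = 1/2, c_2 = -1


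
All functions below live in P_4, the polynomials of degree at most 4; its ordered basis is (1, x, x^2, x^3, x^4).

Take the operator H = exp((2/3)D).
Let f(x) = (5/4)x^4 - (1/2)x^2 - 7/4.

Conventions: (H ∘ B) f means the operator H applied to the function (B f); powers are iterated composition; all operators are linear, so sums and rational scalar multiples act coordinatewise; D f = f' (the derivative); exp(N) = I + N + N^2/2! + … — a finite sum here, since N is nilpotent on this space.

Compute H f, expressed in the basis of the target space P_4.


g(x) = (5/4)x^4 + (10/3)x^3 + (17/6)x^2 + (22/27)x - 559/324

order-1 term: (10/3)x^3 - (2/3)x
order-2 term: (10/3)x^2 - 2/9
order-3 term: (40/27)x
order-4 term: 20/81
the series for exp((2/3)D) f terminates at order 4
exp((2/3)D) f = (5/4)x^4 + (10/3)x^3 + (17/6)x^2 + (22/27)x - 559/324


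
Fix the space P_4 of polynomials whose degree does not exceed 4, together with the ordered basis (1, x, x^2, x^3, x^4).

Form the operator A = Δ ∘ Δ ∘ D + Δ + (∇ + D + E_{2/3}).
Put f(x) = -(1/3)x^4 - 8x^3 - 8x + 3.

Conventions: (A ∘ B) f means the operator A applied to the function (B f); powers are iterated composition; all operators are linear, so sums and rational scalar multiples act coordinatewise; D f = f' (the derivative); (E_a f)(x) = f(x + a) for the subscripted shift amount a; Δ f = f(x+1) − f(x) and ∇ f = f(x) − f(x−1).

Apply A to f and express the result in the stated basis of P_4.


the image equals g(x) = -(1/3)x^4 - (116/9)x^3 - (800/9)x^2 - (2408/81)x - 24487/243

D f = -(4/3)x^3 - 24x^2 - 8
Δ D f = -4x^2 - 52x - 76/3
Δ Δ D f = -8x - 56
Δ f = -(4/3)x^3 - 26x^2 - (76/3)x - 49/3
∇ f = -(4/3)x^3 - 22x^2 + (68/3)x - 47/3
D f = -(4/3)x^3 - 24x^2 - 8
E_{2/3} f = -(1/3)x^4 - (80/9)x^3 - (152/9)x^2 - (1544/81)x - 1159/243
(∇ + D + E_{2/3}) f = -(1/3)x^4 - (104/9)x^3 - (566/9)x^2 + (292/81)x - 6910/243
(Δ ∘ Δ ∘ D + Δ + (∇ + D + E_{2/3})) f = -(1/3)x^4 - (116/9)x^3 - (800/9)x^2 - (2408/81)x - 24487/243


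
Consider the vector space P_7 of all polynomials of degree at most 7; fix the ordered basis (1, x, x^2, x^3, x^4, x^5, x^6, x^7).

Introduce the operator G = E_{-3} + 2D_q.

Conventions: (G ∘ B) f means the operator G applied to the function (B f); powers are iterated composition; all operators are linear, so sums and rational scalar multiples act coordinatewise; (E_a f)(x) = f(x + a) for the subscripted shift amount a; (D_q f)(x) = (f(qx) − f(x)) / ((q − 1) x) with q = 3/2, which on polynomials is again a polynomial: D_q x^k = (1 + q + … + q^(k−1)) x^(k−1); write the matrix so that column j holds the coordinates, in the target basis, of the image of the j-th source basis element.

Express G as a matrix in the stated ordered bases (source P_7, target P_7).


the matrix is [[1, -1, 9, -27, 81, -243, 729, -2187]; [0, 1, -1, 27, -108, 405, -1458, 5103]; [0, 0, 1, 1/2, 54, -270, 1215, -5103]; [0, 0, 0, 1, 17/4, 90, -540, 2835]; [0, 0, 0, 0, 1, 91/8, 135, -945]; [0, 0, 0, 0, 0, 1, 377/16, 189]; [0, 0, 0, 0, 0, 0, 1, 1387/32]; [0, 0, 0, 0, 0, 0, 0, 1]] (rows listed top to bottom)

image of 1: 1
image of x: x - 1
image of x^2: x^2 - x + 9
image of x^3: x^3 + (1/2)x^2 + 27x - 27
image of x^4: x^4 + (17/4)x^3 + 54x^2 - 108x + 81
image of x^5: x^5 + (91/8)x^4 + 90x^3 - 270x^2 + 405x - 243
image of x^6: x^6 + (377/16)x^5 + 135x^4 - 540x^3 + 1215x^2 - 1458x + 729
image of x^7: x^7 + (1387/32)x^6 + 189x^5 - 945x^4 + 2835x^3 - 5103x^2 + 5103x - 2187
each image's coordinates form column j of the matrix


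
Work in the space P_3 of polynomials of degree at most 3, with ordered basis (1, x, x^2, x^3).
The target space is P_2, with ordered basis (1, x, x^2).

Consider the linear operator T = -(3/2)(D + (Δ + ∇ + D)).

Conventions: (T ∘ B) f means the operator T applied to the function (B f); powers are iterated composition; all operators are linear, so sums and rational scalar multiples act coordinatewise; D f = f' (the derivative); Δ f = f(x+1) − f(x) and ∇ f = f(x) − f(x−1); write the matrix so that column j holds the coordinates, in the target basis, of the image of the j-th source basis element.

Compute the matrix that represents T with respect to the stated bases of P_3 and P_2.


image of 1: 0
image of x: -6
image of x^2: -12x
image of x^3: -18x^2 - 3
each image's coordinates form column j of the matrix

the matrix is [[0, -6, 0, -3]; [0, 0, -12, 0]; [0, 0, 0, -18]] (rows listed top to bottom)


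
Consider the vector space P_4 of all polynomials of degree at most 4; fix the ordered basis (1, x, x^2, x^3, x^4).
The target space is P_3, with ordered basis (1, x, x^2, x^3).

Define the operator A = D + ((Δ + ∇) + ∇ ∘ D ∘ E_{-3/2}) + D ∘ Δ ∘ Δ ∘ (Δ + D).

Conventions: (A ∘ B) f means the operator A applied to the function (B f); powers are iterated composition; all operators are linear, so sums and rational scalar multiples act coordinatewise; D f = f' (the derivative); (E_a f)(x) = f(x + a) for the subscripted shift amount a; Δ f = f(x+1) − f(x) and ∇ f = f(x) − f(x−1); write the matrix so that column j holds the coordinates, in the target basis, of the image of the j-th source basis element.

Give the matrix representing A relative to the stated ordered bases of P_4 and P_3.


image of 1: 0
image of x: 3
image of x^2: 6x + 2
image of x^3: 9x^2 + 6x - 10
image of x^4: 12x^3 + 12x^2 - 40x + 97
each image's coordinates form column j of the matrix

the matrix is [[0, 3, 2, -10, 97]; [0, 0, 6, 6, -40]; [0, 0, 0, 9, 12]; [0, 0, 0, 0, 12]] (rows listed top to bottom)


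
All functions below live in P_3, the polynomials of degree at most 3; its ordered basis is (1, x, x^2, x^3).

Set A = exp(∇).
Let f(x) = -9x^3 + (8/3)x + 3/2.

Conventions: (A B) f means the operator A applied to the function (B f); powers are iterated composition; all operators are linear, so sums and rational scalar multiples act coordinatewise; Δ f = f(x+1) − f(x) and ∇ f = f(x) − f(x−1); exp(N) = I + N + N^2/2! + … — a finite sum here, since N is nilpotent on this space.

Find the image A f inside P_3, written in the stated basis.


the image equals g(x) = -9x^3 - 27x^2 + (8/3)x + 79/6

order-1 term: -27x^2 + 27x - 19/3
order-2 term: -27x + 27
order-3 term: -9
the series for exp(∇) f terminates at order 3
exp(∇) f = -9x^3 - 27x^2 + (8/3)x + 79/6


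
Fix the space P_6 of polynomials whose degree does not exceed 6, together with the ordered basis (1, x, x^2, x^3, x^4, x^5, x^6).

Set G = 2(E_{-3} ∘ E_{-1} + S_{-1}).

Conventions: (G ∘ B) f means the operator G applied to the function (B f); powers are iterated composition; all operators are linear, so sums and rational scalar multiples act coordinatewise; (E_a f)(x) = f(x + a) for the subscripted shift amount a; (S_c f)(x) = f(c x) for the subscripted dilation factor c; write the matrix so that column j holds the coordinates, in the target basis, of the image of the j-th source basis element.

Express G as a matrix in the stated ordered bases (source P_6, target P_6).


the matrix is [[4, -8, 32, -128, 512, -2048, 8192]; [0, 0, -16, 96, -512, 2560, -12288]; [0, 0, 4, -24, 192, -1280, 7680]; [0, 0, 0, 0, -32, 320, -2560]; [0, 0, 0, 0, 4, -40, 480]; [0, 0, 0, 0, 0, 0, -48]; [0, 0, 0, 0, 0, 0, 4]] (rows listed top to bottom)

image of 1: 4
image of x: -8
image of x^2: 4x^2 - 16x + 32
image of x^3: -24x^2 + 96x - 128
image of x^4: 4x^4 - 32x^3 + 192x^2 - 512x + 512
image of x^5: -40x^4 + 320x^3 - 1280x^2 + 2560x - 2048
image of x^6: 4x^6 - 48x^5 + 480x^4 - 2560x^3 + 7680x^2 - 12288x + 8192
each image's coordinates form column j of the matrix


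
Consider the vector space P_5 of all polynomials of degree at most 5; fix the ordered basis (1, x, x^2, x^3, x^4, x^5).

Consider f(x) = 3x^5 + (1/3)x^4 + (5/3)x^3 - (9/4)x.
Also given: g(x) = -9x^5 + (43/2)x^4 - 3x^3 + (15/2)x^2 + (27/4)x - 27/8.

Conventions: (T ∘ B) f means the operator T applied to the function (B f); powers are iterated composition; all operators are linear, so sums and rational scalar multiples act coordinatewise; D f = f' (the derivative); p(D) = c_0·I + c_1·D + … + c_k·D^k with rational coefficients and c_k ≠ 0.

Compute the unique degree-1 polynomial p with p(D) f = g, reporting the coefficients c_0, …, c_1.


D^0 f = 3x^5 + (1/3)x^4 + (5/3)x^3 - (9/4)x
D^1 f = 15x^4 + (4/3)x^3 + 5x^2 - 9/4
matching coefficients of g against c_0 f + c_1 Df + … from the top degree down determines the c_i
solution: c_0 = -3, c_1 = 3/2

p(D) = -3·I + (3/2)·D, i.e. c_0 = -3, c_1 = 3/2


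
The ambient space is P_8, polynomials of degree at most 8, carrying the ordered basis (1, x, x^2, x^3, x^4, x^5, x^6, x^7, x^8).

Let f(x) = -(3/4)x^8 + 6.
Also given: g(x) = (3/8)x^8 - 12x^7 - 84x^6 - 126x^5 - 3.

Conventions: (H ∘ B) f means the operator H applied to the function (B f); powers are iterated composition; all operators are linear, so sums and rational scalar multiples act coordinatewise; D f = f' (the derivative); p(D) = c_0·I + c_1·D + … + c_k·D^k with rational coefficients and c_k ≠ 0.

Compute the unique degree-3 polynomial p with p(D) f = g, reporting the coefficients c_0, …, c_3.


D^0 f = -(3/4)x^8 + 6
D^1 f = -6x^7
D^2 f = -42x^6
D^3 f = -252x^5
matching coefficients of g against c_0 f + c_1 Df + … from the top degree down determines the c_i
solution: c_0 = -1/2, c_1 = 2, c_2 = 2, c_3 = 1/2

c_0 = -1/2, c_1 = 2, c_2 = 2, c_3 = 1/2


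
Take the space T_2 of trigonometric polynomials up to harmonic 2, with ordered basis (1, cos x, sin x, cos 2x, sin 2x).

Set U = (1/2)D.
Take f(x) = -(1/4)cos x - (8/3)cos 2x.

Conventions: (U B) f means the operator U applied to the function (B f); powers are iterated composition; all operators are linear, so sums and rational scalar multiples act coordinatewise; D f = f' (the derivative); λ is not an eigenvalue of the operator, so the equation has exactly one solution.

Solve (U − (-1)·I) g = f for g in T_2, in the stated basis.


write g with unknown coordinates in the stated basis and equate coefficients in (U − (-1)·I) g = f
solving from the highest basis element down gives g = -(1/5)cos x - (1/10)sin x - (4/3)cos 2x - (4/3)sin 2x
check: U g = -(1/20)cos x + (1/10)sin x - (4/3)cos 2x + (4/3)sin 2x
so U g − (-1)·g = -(1/4)cos x - (8/3)cos 2x = f ✓

the result is g(x) = -(1/5)cos x - (1/10)sin x - (4/3)cos 2x - (4/3)sin 2x


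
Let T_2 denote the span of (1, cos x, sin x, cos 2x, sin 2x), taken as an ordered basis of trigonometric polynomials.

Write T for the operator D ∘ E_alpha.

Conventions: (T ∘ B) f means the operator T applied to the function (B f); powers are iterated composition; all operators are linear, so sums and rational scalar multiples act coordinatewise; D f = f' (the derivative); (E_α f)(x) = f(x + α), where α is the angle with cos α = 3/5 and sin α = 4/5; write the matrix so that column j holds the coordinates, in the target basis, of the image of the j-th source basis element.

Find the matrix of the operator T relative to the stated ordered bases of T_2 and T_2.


image of 1: 0
image of cos x: -(4/5)cos x - (3/5)sin x
image of sin x: (3/5)cos x - (4/5)sin x
image of cos 2x: -(48/25)cos 2x + (14/25)sin 2x
image of sin 2x: -(14/25)cos 2x - (48/25)sin 2x
each image's coordinates form column j of the matrix

the matrix is [[0, 0, 0, 0, 0]; [0, -4/5, 3/5, 0, 0]; [0, -3/5, -4/5, 0, 0]; [0, 0, 0, -48/25, -14/25]; [0, 0, 0, 14/25, -48/25]] (rows listed top to bottom)
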